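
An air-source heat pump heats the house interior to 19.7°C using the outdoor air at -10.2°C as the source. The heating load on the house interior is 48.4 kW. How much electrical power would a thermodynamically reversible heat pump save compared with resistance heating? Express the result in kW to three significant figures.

43.5 kW

In absolute terms T_C = 262.95 K and T_H = 292.85 K, so ΔT = 29.90 K.
COP_Carnot = T_H/ΔT = 292.85/29.90 = 9.794.
Resistance heating needs Ẇ_res = Q̇_H = 48.40 kW; the reversible heat pump needs only Ẇ_hp = Q̇_H/COP = 4.942 kW.
Saving = 48.40 − 4.942 = 43.46 kW.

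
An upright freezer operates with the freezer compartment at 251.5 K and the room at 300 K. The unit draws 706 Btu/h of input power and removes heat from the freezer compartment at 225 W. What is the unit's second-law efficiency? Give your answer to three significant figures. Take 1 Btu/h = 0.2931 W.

0.210

Converting, Q̇_C = 225.0 W = 767.7 Btu/h, so COP_actual = Q̇_C/Ẇ = 767.7/706.0 = 1.087.
The reservoir spacing is ΔT = 300 − 251.5 = 48.50 K.
COP_Carnot = T_C/ΔT = 251.50/48.50 = 5.186.
η_II = COP_actual/COP_Carnot = 1.087/5.186 = 0.2097.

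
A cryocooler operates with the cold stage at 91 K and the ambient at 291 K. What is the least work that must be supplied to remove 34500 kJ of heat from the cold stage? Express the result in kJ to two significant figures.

76000 kJ

The reservoir spacing is ΔT = 291 − 91 = 200.0 K.
The reversible limit is COP_R = T_C/ΔT = 0.4550, so W_min = Q_C/COP = Q_C·ΔT/T_C.
W_min = 34500 × 200.0/91.00 = 75820 kJ.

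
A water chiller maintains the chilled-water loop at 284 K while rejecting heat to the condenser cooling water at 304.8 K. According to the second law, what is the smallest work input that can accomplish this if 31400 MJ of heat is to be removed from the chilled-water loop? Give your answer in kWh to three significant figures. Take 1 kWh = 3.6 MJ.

The reservoir spacing is ΔT = 304.8 − 284 = 20.80 K.
The reversible limit is COP_R = T_C/ΔT = 13.65, so W_min = Q_C/COP = Q_C·ΔT/T_C.
W_min = 31400 × 20.80/284.00 = 2300 MJ = 638.8 kWh.

639 kWh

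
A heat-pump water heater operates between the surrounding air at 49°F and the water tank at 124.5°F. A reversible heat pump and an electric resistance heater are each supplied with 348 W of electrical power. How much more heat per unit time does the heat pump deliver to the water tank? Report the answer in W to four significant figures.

2345 W

In absolute terms T_C = 282.59 K and T_H = 324.54 K, so ΔT = 41.94 K.
COP_Carnot = T_H/ΔT = 324.54/41.94 = 7.737.
The heat pump delivers Q̇_H = COP × Ẇ = 2693 W; the resistance heater delivers Ẇ = 348.0 W.
Extra = (COP − 1)·Ẇ = 2345 W.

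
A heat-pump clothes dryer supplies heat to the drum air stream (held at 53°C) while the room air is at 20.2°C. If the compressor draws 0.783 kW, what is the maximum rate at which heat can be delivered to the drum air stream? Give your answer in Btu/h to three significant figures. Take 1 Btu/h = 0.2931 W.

26600 Btu/h

In absolute terms T_C = 293.35 K and T_H = 326.15 K, so ΔT = 32.80 K.
COP_Carnot = T_H/ΔT = 326.15/32.80 = 9.944.
Q̇_max = COP_Carnot × Ẇ = 9.944 × 0.7830 kW = 7.786 kW = 26560 Btu/h.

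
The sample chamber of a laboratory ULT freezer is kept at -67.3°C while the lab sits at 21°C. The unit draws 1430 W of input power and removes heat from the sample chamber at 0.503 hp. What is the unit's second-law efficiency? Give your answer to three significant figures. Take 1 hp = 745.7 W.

Converting, Q̇_C = 0.5030 hp = 375.1 W, so COP_actual = Q̇_C/Ẇ = 375.1/1430 = 0.2623.
In absolute terms T_C = 205.85 K and T_H = 294.15 K, so ΔT = 88.30 K.
COP_Carnot = T_C/ΔT = 205.85/88.30 = 2.331.
η_II = COP_actual/COP_Carnot = 0.2623/2.331 = 0.1125.

0.113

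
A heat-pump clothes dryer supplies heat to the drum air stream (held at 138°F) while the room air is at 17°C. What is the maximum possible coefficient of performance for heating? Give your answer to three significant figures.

In absolute terms T_C = 290.15 K and T_H = 332.04 K, so ΔT = 41.89 K.
For a reversible cycle, COP_Carnot = T_H/ΔT = 332.04/41.89 = 7.927.

7.93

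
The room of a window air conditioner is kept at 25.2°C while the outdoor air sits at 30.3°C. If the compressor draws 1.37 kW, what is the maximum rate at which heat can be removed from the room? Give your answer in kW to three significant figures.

In absolute terms T_C = 298.35 K and T_H = 303.45 K, so ΔT = 5.100 K.
COP_Carnot = T_C/ΔT = 298.35/5.100 = 58.50.
Q̇_max = COP_Carnot × Ẇ = 58.50 × 1.370 kW = 80.15 kW.

80.1 kW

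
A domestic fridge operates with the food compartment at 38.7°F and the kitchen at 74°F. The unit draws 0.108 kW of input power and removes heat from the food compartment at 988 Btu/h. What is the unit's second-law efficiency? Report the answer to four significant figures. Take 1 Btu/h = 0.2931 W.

Converting, Q̇_C = 988.0 Btu/h = 0.2896 kW, so COP_actual = Q̇_C/Ẇ = 0.2896/0.1080 = 2.681.
In absolute terms T_C = 276.87 K and T_H = 296.48 K, so ΔT = 19.61 K.
COP_Carnot = T_C/ΔT = 276.87/19.61 = 14.12.
η_II = COP_actual/COP_Carnot = 2.681/14.12 = 0.1899.

0.1899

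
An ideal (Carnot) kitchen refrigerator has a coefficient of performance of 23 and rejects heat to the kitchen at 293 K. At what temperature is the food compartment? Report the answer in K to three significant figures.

281 K

For a Carnot refrigerator COP_R = T_C/(T_H − T_C), so T_C = COP·T_H/(1 + COP).
With T_H = 293.00 K, T_C = 23 × 293.00/24.00 = 280.79 K.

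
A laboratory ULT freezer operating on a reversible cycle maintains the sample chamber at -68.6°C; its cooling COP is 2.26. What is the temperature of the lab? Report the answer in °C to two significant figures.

COP_R = T_C/(T_H − T_C) gives T_H − T_C = T_C/COP.
With T_C = 204.55 K, T_H = 204.55 × (1 + 1/2.26) = 295.06 K.
Converting, 295.06 K = 21.91°C.

22 °C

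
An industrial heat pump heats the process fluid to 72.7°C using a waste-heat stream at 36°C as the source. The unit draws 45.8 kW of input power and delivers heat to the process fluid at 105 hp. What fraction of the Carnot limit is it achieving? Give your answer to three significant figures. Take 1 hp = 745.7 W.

0.181

Converting, Q̇_H = 105.0 hp = 78.30 kW, so COP_actual = Q̇_H/Ẇ = 78.30/45.80 = 1.710.
In absolute terms T_C = 309.15 K and T_H = 345.85 K, so ΔT = 36.70 K.
COP_Carnot = T_H/ΔT = 345.85/36.70 = 9.424.
η_II = COP_actual/COP_Carnot = 1.710/9.424 = 0.1814.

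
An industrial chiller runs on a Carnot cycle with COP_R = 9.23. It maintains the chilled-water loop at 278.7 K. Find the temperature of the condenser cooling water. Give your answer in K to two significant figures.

COP_R = T_C/(T_H − T_C) gives T_H − T_C = T_C/COP.
With T_C = 278.70 K, T_H = 278.70 × (1 + 1/9.23) = 308.90 K.

310 K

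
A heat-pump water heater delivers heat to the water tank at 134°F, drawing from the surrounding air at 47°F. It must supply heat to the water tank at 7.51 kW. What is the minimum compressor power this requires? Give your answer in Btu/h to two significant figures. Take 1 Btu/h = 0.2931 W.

In absolute terms T_C = 281.48 K and T_H = 329.82 K, so ΔT = 48.33 K.
COP_Carnot = T_H/ΔT = 329.82/48.33 = 6.824.
Ẇ_min = Q̇/COP_Carnot = 7.510/6.824 = 1.101 kW = 3755 Btu/h.

3800 Btu/h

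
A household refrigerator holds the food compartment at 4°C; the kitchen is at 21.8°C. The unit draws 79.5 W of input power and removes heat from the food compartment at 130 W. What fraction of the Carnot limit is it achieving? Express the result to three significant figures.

COP_actual = Q̇_C/Ẇ = 130.0/79.50 = 1.635.
In absolute terms T_C = 277.15 K and T_H = 294.95 K, so ΔT = 17.80 K.
COP_Carnot = T_C/ΔT = 277.15/17.80 = 15.57.
η_II = COP_actual/COP_Carnot = 1.635/15.57 = 0.1050.

0.105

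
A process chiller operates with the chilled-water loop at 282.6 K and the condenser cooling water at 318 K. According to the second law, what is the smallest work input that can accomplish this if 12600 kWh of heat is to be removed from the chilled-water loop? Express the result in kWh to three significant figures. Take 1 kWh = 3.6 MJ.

The reservoir spacing is ΔT = 318 − 282.6 = 35.40 K.
The reversible limit is COP_R = T_C/ΔT = 7.983, so W_min = Q_C/COP = Q_C·ΔT/T_C.
W_min = 12600 × 35.40/282.60 = 1578 kWh.

1580 kWh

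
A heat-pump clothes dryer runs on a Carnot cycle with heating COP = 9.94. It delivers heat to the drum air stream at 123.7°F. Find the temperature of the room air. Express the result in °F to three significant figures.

COP_HP = T_H/(T_H − T_C) gives T_H − T_C = T_H/COP.
With T_H = 324.09 K, T_C = 324.09 × (1 − 1/9.94) = 291.49 K.
Converting, 291.49 K = 65.01°F.

65.0 °F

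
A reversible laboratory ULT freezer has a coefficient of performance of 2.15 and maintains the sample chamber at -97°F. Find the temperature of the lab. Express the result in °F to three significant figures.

71.7 °F

COP_R = T_C/(T_H − T_C) gives T_H − T_C = T_C/COP.
With T_C = 201.48 K, T_H = 201.48 × (1 + 1/2.15) = 295.20 K.
Converting, 295.20 K = 71.68°F.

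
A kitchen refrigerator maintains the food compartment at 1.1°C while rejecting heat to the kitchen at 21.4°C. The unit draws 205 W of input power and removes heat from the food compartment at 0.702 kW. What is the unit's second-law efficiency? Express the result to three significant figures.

Converting, Q̇_C = 0.7020 kW = 702.0 W, so COP_actual = Q̇_C/Ẇ = 702.0/205.0 = 3.424.
In absolute terms T_C = 274.25 K and T_H = 294.55 K, so ΔT = 20.30 K.
COP_Carnot = T_C/ΔT = 274.25/20.30 = 13.51.
η_II = COP_actual/COP_Carnot = 3.424/13.51 = 0.2535.

0.253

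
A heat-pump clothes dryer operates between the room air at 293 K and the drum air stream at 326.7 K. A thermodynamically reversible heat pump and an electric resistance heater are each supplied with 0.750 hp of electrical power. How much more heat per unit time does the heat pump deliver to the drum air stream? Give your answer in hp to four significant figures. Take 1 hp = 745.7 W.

6.521 hp

The reservoir spacing is ΔT = 326.7 − 293 = 33.70 K.
COP_Carnot = T_H/ΔT = 326.70/33.70 = 9.694.
The heat pump delivers Q̇_H = COP × Ẇ = 7.271 hp; the resistance heater delivers Ẇ = 0.7500 hp.
Extra = (COP − 1)·Ẇ = 6.521 hp.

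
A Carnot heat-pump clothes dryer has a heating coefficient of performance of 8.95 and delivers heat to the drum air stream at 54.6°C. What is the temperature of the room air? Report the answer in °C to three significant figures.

18.0 °C

COP_HP = T_H/(T_H − T_C) gives T_H − T_C = T_H/COP.
With T_H = 327.75 K, T_C = 327.75 × (1 − 1/8.95) = 291.13 K.
Converting, 291.13 K = 17.98°C.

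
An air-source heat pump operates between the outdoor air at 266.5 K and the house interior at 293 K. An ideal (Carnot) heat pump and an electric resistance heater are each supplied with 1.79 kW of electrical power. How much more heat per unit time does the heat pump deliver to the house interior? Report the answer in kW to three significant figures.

18.0 kW

The reservoir spacing is ΔT = 293 − 266.5 = 26.50 K.
COP_Carnot = T_H/ΔT = 293.00/26.50 = 11.06.
The heat pump delivers Q̇_H = COP × Ẇ = 19.79 kW; the resistance heater delivers Ẇ = 1.790 kW.
Extra = (COP − 1)·Ẇ = 18.00 kW.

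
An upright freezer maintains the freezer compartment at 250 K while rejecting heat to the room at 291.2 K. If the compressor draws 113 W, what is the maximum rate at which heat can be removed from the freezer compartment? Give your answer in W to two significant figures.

The reservoir spacing is ΔT = 291.2 − 250 = 41.20 K.
COP_Carnot = T_C/ΔT = 250.00/41.20 = 6.068.
Q̇_max = COP_Carnot × Ẇ = 6.068 × 113.0 W = 685.7 W.

690 W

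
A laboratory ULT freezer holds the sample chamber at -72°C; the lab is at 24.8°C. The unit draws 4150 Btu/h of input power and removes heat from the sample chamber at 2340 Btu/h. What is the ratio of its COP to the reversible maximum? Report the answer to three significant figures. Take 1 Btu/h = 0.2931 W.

0.271

COP_actual = Q̇_C/Ẇ = 2340/4150 = 0.5639.
In absolute terms T_C = 201.15 K and T_H = 297.95 K, so ΔT = 96.80 K.
COP_Carnot = T_C/ΔT = 201.15/96.80 = 2.078.
η_II = COP_actual/COP_Carnot = 0.5639/2.078 = 0.2713.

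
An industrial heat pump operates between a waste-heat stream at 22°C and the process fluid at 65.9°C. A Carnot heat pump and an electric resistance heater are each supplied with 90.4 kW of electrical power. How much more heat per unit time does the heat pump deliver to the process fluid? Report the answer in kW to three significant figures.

In absolute terms T_C = 295.15 K and T_H = 339.05 K, so ΔT = 43.90 K.
COP_Carnot = T_H/ΔT = 339.05/43.90 = 7.723.
The heat pump delivers Q̇_H = COP × Ẇ = 698.2 kW; the resistance heater delivers Ẇ = 90.40 kW.
Extra = (COP − 1)·Ẇ = 607.8 kW.

608 kW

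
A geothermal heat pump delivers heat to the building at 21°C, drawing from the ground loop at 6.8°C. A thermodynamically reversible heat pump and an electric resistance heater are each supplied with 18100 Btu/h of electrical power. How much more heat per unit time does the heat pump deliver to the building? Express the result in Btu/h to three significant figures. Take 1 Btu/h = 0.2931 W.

In absolute terms T_C = 279.95 K and T_H = 294.15 K, so ΔT = 14.20 K.
COP_Carnot = T_H/ΔT = 294.15/14.20 = 20.71.
The heat pump delivers Q̇_H = COP × Ẇ = 374900 Btu/h; the resistance heater delivers Ẇ = 18100 Btu/h.
Extra = (COP − 1)·Ẇ = 356800 Btu/h.

357000 Btu/h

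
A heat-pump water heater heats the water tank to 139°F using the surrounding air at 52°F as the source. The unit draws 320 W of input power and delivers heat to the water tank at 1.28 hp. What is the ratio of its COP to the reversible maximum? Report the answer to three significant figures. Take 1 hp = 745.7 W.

Converting, Q̇_H = 1.280 hp = 954.5 W, so COP_actual = Q̇_H/Ẇ = 954.5/320.0 = 2.983.
In absolute terms T_C = 284.26 K and T_H = 332.59 K, so ΔT = 48.33 K.
COP_Carnot = T_H/ΔT = 332.59/48.33 = 6.881.
η_II = COP_actual/COP_Carnot = 2.983/6.881 = 0.4335.

0.433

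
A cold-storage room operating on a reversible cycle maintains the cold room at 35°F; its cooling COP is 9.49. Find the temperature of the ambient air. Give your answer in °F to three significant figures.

87.1 °F

COP_R = T_C/(T_H − T_C) gives T_H − T_C = T_C/COP.
With T_C = 274.82 K, T_H = 274.82 × (1 + 1/9.49) = 303.78 K.
Converting, 303.78 K = 87.13°F.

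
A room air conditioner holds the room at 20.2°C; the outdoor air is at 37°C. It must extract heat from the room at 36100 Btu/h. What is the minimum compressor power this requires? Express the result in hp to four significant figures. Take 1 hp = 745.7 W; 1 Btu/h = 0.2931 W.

In absolute terms T_C = 293.35 K and T_H = 310.15 K, so ΔT = 16.80 K.
COP_Carnot = T_C/ΔT = 293.35/16.80 = 17.46.
Ẇ_min = Q̇/COP_Carnot = 36100/17.46 = 2067 Btu/h = 0.8126 hp.

0.8126 hp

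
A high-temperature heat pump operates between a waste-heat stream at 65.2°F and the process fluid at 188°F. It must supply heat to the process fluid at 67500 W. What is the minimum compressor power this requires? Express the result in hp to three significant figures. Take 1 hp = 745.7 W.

17.2 hp

In absolute terms T_C = 291.59 K and T_H = 359.82 K, so ΔT = 68.22 K.
COP_Carnot = T_H/ΔT = 359.82/68.22 = 5.274.
Ẇ_min = Q̇/COP_Carnot = 67500/5.274 = 12800 W = 17.16 hp.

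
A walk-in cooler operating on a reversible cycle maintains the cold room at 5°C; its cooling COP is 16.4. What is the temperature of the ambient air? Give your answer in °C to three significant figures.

22.0 °C

COP_R = T_C/(T_H − T_C) gives T_H − T_C = T_C/COP.
With T_C = 278.15 K, T_H = 278.15 × (1 + 1/16.4) = 295.11 K.
Converting, 295.11 K = 21.96°C.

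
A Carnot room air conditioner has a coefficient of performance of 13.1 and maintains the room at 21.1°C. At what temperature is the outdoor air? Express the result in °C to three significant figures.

COP_R = T_C/(T_H − T_C) gives T_H − T_C = T_C/COP.
With T_C = 294.25 K, T_H = 294.25 × (1 + 1/13.1) = 316.71 K.
Converting, 316.71 K = 43.56°C.

43.6 °C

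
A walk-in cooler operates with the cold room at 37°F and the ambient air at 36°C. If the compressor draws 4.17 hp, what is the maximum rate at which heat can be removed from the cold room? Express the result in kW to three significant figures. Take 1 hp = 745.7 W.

In absolute terms T_C = 275.93 K and T_H = 309.15 K, so ΔT = 33.22 K.
COP_Carnot = T_C/ΔT = 275.93/33.22 = 8.306.
Q̇_max = COP_Carnot × Ẇ = 8.306 × 4.170 hp = 34.63 hp = 25.83 kW.

25.8 kW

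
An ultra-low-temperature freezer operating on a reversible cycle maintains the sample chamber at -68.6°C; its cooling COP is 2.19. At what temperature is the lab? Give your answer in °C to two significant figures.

25 °C

COP_R = T_C/(T_H − T_C) gives T_H − T_C = T_C/COP.
With T_C = 204.55 K, T_H = 204.55 × (1 + 1/2.19) = 297.95 K.
Converting, 297.95 K = 24.80°C.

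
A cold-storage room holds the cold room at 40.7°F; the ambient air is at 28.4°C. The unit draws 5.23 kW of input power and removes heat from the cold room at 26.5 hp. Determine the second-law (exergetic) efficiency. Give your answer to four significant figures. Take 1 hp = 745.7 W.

0.3203

Converting, Q̇_C = 26.50 hp = 19.76 kW, so COP_actual = Q̇_C/Ẇ = 19.76/5.230 = 3.778.
In absolute terms T_C = 277.98 K and T_H = 301.55 K, so ΔT = 23.57 K.
COP_Carnot = T_C/ΔT = 277.98/23.57 = 11.80.
η_II = COP_actual/COP_Carnot = 3.778/11.80 = 0.3203.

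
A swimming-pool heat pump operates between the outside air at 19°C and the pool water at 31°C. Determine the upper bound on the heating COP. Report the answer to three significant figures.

In absolute terms T_C = 292.15 K and T_H = 304.15 K, so ΔT = 12.00 K.
For a reversible cycle, COP_Carnot = T_H/ΔT = 304.15/12.00 = 25.35.

25.3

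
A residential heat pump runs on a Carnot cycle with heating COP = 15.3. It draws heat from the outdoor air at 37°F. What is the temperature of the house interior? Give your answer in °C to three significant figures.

22.1 °C

COP_HP = T_H/(T_H − T_C) rearranges to T_H = COP·T_C/(COP − 1).
With T_C = 275.93 K, T_H = 15.3 × 275.93/14.30 = 295.22 K.
Converting, 295.22 K = 22.07°C.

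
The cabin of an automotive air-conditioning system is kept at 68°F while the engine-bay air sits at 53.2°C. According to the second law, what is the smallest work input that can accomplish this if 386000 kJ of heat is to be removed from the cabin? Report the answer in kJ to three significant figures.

In absolute terms T_C = 293.15 K and T_H = 326.35 K, so ΔT = 33.20 K.
The reversible limit is COP_R = T_C/ΔT = 8.830, so W_min = Q_C/COP = Q_C·ΔT/T_C.
W_min = 386000 × 33.20/293.15 = 43720 kJ.

43700 kJ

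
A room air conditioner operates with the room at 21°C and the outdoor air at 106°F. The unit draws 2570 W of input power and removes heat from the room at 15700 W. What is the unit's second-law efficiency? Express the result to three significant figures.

COP_actual = Q̇_C/Ẇ = 15700/2570 = 6.109.
In absolute terms T_C = 294.15 K and T_H = 314.26 K, so ΔT = 20.11 K.
COP_Carnot = T_C/ΔT = 294.15/20.11 = 14.63.
η_II = COP_actual/COP_Carnot = 6.109/14.63 = 0.4177.

0.418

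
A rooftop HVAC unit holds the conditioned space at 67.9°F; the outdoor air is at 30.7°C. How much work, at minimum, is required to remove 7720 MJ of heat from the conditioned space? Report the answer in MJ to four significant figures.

283.3 MJ

In absolute terms T_C = 293.09 K and T_H = 303.85 K, so ΔT = 10.76 K.
The reversible limit is COP_R = T_C/ΔT = 27.25, so W_min = Q_C/COP = Q_C·ΔT/T_C.
W_min = 7720 × 10.76/293.09 = 283.3 MJ.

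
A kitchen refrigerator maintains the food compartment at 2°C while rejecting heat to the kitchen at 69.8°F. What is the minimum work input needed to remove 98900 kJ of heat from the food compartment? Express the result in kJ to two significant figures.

6800 kJ

In absolute terms T_C = 275.15 K and T_H = 294.15 K, so ΔT = 19.00 K.
The reversible limit is COP_R = T_C/ΔT = 14.48, so W_min = Q_C/COP = Q_C·ΔT/T_C.
W_min = 98900 × 19.00/275.15 = 6829 kJ.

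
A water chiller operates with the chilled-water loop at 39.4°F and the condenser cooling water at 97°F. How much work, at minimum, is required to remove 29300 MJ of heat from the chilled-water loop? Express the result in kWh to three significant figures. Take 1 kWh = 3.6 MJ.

In absolute terms T_C = 277.26 K and T_H = 309.26 K, so ΔT = 32.00 K.
The reversible limit is COP_R = T_C/ΔT = 8.664, so W_min = Q_C/COP = Q_C·ΔT/T_C.
W_min = 29300 × 32.00/277.26 = 3382 MJ = 939.3 kWh.

939 kWh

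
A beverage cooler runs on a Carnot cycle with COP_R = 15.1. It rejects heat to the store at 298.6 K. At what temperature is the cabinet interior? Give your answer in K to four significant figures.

280.1 K

For a Carnot refrigerator COP_R = T_C/(T_H − T_C), so T_C = COP·T_H/(1 + COP).
With T_H = 298.60 K, T_C = 15.1 × 298.60/16.10 = 280.05 K.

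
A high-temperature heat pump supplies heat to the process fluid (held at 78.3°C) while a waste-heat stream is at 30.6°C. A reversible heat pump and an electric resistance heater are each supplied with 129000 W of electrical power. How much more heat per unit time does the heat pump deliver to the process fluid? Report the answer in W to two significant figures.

In absolute terms T_C = 303.75 K and T_H = 351.45 K, so ΔT = 47.70 K.
COP_Carnot = T_H/ΔT = 351.45/47.70 = 7.368.
The heat pump delivers Q̇_H = COP × Ẇ = 950500 W; the resistance heater delivers Ẇ = 129000 W.
Extra = (COP − 1)·Ẇ = 821500 W.

820000 W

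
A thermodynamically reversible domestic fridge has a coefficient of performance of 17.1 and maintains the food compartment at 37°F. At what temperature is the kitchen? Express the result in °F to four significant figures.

COP_R = T_C/(T_H − T_C) gives T_H − T_C = T_C/COP.
With T_C = 275.93 K, T_H = 275.93 × (1 + 1/17.1) = 292.06 K.
Converting, 292.06 K = 66.05°F.

66.05 °F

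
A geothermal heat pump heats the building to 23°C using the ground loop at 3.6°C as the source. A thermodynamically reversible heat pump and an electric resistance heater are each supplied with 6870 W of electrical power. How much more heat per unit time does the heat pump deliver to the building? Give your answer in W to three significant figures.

98000 W

In absolute terms T_C = 276.75 K and T_H = 296.15 K, so ΔT = 19.40 K.
COP_Carnot = T_H/ΔT = 296.15/19.40 = 15.27.
The heat pump delivers Q̇_H = COP × Ẇ = 104900 W; the resistance heater delivers Ẇ = 6870 W.
Extra = (COP − 1)·Ẇ = 98000 W.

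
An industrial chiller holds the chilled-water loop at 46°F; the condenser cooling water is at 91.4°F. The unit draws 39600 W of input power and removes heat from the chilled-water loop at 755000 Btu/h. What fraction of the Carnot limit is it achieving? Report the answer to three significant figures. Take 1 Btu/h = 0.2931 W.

0.502

Converting, Q̇_C = 755000 Btu/h = 221300 W, so COP_actual = Q̇_C/Ẇ = 221300/39600 = 5.588.
In absolute terms T_C = 280.93 K and T_H = 306.15 K, so ΔT = 25.22 K.
COP_Carnot = T_C/ΔT = 280.93/25.22 = 11.14.
η_II = COP_actual/COP_Carnot = 5.588/11.14 = 0.5017.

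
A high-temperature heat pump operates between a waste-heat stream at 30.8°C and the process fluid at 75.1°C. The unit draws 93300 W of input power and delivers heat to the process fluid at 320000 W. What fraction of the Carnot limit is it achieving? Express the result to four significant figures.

0.4363

COP_actual = Q̇_H/Ẇ = 320000/93300 = 3.430.
In absolute terms T_C = 303.95 K and T_H = 348.25 K, so ΔT = 44.30 K.
COP_Carnot = T_H/ΔT = 348.25/44.30 = 7.861.
η_II = COP_actual/COP_Carnot = 3.430/7.861 = 0.4363.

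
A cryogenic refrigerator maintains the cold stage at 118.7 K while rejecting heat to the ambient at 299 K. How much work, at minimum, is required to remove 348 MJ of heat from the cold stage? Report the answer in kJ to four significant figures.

528600 kJ

The reservoir spacing is ΔT = 299 − 118.7 = 180.3 K.
The reversible limit is COP_R = T_C/ΔT = 0.6583, so W_min = Q_C/COP = Q_C·ΔT/T_C.
W_min = 348.0 × 180.3/118.70 = 528.6 MJ = 528600 kJ.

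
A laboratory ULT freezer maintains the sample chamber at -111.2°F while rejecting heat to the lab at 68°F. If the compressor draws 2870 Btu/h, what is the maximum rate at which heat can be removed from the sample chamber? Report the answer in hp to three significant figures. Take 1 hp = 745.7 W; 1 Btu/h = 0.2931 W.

2.19 hp

In absolute terms T_C = 193.59 K and T_H = 293.15 K, so ΔT = 99.56 K.
COP_Carnot = T_C/ΔT = 193.59/99.56 = 1.945.
Q̇_max = COP_Carnot × Ẇ = 1.945 × 2870 Btu/h = 5581 Btu/h = 2.194 hp.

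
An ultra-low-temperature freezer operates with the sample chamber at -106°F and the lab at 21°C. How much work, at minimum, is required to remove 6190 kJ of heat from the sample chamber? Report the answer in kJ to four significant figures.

3077 kJ

In absolute terms T_C = 196.48 K and T_H = 294.15 K, so ΔT = 97.67 K.
The reversible limit is COP_R = T_C/ΔT = 2.012, so W_min = Q_C/COP = Q_C·ΔT/T_C.
W_min = 6190 × 97.67/196.48 = 3077 kJ.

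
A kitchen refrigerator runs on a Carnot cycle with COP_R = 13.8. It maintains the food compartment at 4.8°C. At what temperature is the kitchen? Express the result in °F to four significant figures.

COP_R = T_C/(T_H − T_C) gives T_H − T_C = T_C/COP.
With T_C = 277.95 K, T_H = 277.95 × (1 + 1/13.8) = 298.09 K.
Converting, 298.09 K = 76.89°F.

76.89 °F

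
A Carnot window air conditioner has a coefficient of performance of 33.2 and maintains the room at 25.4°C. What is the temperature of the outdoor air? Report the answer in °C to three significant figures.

COP_R = T_C/(T_H − T_C) gives T_H − T_C = T_C/COP.
With T_C = 298.55 K, T_H = 298.55 × (1 + 1/33.2) = 307.54 K.
Converting, 307.54 K = 34.39°C.

34.4 °C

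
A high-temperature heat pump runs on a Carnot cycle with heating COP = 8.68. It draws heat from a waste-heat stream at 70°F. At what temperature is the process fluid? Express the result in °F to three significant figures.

139 °F

COP_HP = T_H/(T_H − T_C) rearranges to T_H = COP·T_C/(COP − 1).
With T_C = 294.26 K, T_H = 8.68 × 294.26/7.680 = 332.58 K.
Converting, 332.58 K = 138.97°F.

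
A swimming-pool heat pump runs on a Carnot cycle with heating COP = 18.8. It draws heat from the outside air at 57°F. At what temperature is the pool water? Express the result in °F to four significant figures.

COP_HP = T_H/(T_H − T_C) rearranges to T_H = COP·T_C/(COP − 1).
With T_C = 287.04 K, T_H = 18.8 × 287.04/17.80 = 303.16 K.
Converting, 303.16 K = 86.03°F.

86.03 °F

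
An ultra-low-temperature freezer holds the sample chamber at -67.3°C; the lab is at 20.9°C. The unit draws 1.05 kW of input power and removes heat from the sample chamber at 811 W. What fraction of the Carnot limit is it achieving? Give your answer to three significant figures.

Converting, Q̇_C = 811.0 W = 0.8110 kW, so COP_actual = Q̇_C/Ẇ = 0.8110/1.050 = 0.7724.
In absolute terms T_C = 205.85 K and T_H = 294.05 K, so ΔT = 88.20 K.
COP_Carnot = T_C/ΔT = 205.85/88.20 = 2.334.
η_II = COP_actual/COP_Carnot = 0.7724/2.334 = 0.3309.

0.331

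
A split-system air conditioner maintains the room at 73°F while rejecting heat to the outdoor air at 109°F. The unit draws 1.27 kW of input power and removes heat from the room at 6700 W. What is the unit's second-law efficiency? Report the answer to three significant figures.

0.357

Converting, Q̇_C = 6700 W = 6.700 kW, so COP_actual = Q̇_C/Ẇ = 6.700/1.270 = 5.276.
In absolute terms T_C = 295.93 K and T_H = 315.93 K, so ΔT = 20.00 K.
COP_Carnot = T_C/ΔT = 295.93/20.00 = 14.80.
η_II = COP_actual/COP_Carnot = 5.276/14.80 = 0.3565.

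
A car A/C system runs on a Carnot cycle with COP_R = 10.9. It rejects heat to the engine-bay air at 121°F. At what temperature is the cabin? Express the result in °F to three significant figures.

72.2 °F

For a Carnot refrigerator COP_R = T_C/(T_H − T_C), so T_C = COP·T_H/(1 + COP).
With T_H = 322.59 K, T_C = 10.9 × 322.59/11.90 = 295.49 K.
Converting, 295.49 K = 72.20°F.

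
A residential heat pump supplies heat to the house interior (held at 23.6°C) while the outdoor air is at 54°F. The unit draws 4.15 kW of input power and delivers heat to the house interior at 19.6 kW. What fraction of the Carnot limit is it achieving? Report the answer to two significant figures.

0.18

COP_actual = Q̇_H/Ẇ = 19.60/4.150 = 4.723.
In absolute terms T_C = 285.37 K and T_H = 296.75 K, so ΔT = 11.38 K.
COP_Carnot = T_H/ΔT = 296.75/11.38 = 26.08.
η_II = COP_actual/COP_Carnot = 4.723/26.08 = 0.1811.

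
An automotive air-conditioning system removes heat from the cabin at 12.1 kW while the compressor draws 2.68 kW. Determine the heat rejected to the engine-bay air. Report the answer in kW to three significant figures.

For a cyclic device the first law requires Q̇_H = Q̇_C + Ẇ.
Q̇_H = Q̇_C + Ẇ = 14.78 kW.

14.8 kW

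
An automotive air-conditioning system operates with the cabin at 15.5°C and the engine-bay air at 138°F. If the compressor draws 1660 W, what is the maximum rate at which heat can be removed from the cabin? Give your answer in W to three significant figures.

In absolute terms T_C = 288.65 K and T_H = 332.04 K, so ΔT = 43.39 K.
COP_Carnot = T_C/ΔT = 288.65/43.39 = 6.653.
Q̇_max = COP_Carnot × Ẇ = 6.653 × 1660 W = 11040 W.

11000 W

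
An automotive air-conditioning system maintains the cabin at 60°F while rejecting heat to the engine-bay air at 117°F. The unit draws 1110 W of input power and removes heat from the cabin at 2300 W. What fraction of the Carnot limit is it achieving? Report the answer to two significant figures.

COP_actual = Q̇_C/Ẇ = 2300/1110 = 2.072.
In absolute terms T_C = 288.71 K and T_H = 320.37 K, so ΔT = 31.67 K.
COP_Carnot = T_C/ΔT = 288.71/31.67 = 9.117.
η_II = COP_actual/COP_Carnot = 2.072/9.117 = 0.2273.

0.23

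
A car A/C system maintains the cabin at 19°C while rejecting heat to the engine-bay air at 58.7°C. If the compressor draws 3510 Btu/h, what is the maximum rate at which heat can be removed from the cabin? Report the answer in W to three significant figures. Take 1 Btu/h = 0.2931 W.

7570 W

In absolute terms T_C = 292.15 K and T_H = 331.85 K, so ΔT = 39.70 K.
COP_Carnot = T_C/ΔT = 292.15/39.70 = 7.359.
Q̇_max = COP_Carnot × Ẇ = 7.359 × 3510 Btu/h = 25830 Btu/h = 7571 W.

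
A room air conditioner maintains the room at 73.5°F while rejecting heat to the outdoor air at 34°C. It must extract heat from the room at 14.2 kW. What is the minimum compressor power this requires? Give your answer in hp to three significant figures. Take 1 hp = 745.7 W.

In absolute terms T_C = 296.21 K and T_H = 307.15 K, so ΔT = 10.94 K.
COP_Carnot = T_C/ΔT = 296.21/10.94 = 27.06.
Ẇ_min = Q̇/COP_Carnot = 14.20/27.06 = 0.5247 kW = 0.7036 hp.

0.704 hp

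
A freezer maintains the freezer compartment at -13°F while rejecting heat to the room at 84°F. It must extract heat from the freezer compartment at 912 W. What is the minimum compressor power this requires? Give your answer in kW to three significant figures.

0.198 kW

In absolute terms T_C = 248.15 K and T_H = 302.04 K, so ΔT = 53.89 K.
COP_Carnot = T_C/ΔT = 248.15/53.89 = 4.605.
Ẇ_min = Q̇/COP_Carnot = 912.0/4.605 = 198.1 W = 0.1981 kW.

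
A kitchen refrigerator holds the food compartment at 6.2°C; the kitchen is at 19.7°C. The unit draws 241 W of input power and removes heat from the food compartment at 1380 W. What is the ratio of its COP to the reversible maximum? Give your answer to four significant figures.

0.2767

COP_actual = Q̇_C/Ẇ = 1380/241.0 = 5.726.
In absolute terms T_C = 279.35 K and T_H = 292.85 K, so ΔT = 13.50 K.
COP_Carnot = T_C/ΔT = 279.35/13.50 = 20.69.
η_II = COP_actual/COP_Carnot = 5.726/20.69 = 0.2767.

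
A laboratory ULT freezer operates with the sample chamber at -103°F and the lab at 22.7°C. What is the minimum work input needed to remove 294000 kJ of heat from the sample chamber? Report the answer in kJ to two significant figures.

140000 kJ

In absolute terms T_C = 198.15 K and T_H = 295.85 K, so ΔT = 97.70 K.
The reversible limit is COP_R = T_C/ΔT = 2.028, so W_min = Q_C/COP = Q_C·ΔT/T_C.
W_min = 294000 × 97.70/198.15 = 145000 kJ.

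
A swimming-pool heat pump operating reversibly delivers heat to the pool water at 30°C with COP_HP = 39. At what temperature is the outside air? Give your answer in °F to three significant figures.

COP_HP = T_H/(T_H − T_C) gives T_H − T_C = T_H/COP.
With T_H = 303.15 K, T_C = 303.15 × (1 − 1/39) = 295.38 K.
Converting, 295.38 K = 72.01°F.

72.0 °F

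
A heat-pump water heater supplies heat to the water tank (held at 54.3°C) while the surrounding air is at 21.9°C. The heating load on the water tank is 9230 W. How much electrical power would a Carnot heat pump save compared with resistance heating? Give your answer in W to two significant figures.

In absolute terms T_C = 295.05 K and T_H = 327.45 K, so ΔT = 32.40 K.
COP_Carnot = T_H/ΔT = 327.45/32.40 = 10.11.
Resistance heating needs Ẇ_res = Q̇_H = 9230 W; the reversible heat pump needs only Ẇ_hp = Q̇_H/COP = 913.3 W.
Saving = 9230 − 913.3 = 8317 W.

8300 W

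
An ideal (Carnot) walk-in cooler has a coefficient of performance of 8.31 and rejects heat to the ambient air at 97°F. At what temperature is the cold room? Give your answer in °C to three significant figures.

2.89 °C

For a Carnot refrigerator COP_R = T_C/(T_H − T_C), so T_C = COP·T_H/(1 + COP).
With T_H = 309.26 K, T_C = 8.31 × 309.26/9.310 = 276.04 K.
Converting, 276.04 K = 2.89°C.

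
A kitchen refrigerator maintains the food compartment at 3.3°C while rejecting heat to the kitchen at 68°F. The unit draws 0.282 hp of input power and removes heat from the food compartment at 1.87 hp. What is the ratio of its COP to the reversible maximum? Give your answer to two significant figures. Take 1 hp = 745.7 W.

COP_actual = Q̇_C/Ẇ = 1.870/0.2820 = 6.631.
In absolute terms T_C = 276.45 K and T_H = 293.15 K, so ΔT = 16.70 K.
COP_Carnot = T_C/ΔT = 276.45/16.70 = 16.55.
η_II = COP_actual/COP_Carnot = 6.631/16.55 = 0.4006.

0.40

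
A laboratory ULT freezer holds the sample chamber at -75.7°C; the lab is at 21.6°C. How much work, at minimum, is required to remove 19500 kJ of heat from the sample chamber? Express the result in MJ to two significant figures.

In absolute terms T_C = 197.45 K and T_H = 294.75 K, so ΔT = 97.30 K.
The reversible limit is COP_R = T_C/ΔT = 2.029, so W_min = Q_C/COP = Q_C·ΔT/T_C.
W_min = 19500 × 97.30/197.45 = 9609 kJ = 9.609 MJ.

9.6 MJ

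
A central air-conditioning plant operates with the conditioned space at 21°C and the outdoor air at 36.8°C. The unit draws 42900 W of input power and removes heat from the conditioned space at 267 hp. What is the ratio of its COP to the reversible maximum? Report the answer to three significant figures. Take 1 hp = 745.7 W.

0.249

Converting, Q̇_C = 267.0 hp = 199100 W, so COP_actual = Q̇_C/Ẇ = 199100/42900 = 4.641.
In absolute terms T_C = 294.15 K and T_H = 309.95 K, so ΔT = 15.80 K.
COP_Carnot = T_C/ΔT = 294.15/15.80 = 18.62.
η_II = COP_actual/COP_Carnot = 4.641/18.62 = 0.2493.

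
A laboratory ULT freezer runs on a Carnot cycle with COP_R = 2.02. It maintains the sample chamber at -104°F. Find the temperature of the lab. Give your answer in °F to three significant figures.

72.1 °F

COP_R = T_C/(T_H − T_C) gives T_H − T_C = T_C/COP.
With T_C = 197.59 K, T_H = 197.59 × (1 + 1/2.02) = 295.41 K.
Converting, 295.41 K = 72.07°F.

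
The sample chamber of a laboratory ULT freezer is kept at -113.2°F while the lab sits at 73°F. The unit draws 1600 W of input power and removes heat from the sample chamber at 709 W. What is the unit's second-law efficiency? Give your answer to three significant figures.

0.238

COP_actual = Q̇_C/Ẇ = 709.0/1600 = 0.4431.
In absolute terms T_C = 192.48 K and T_H = 295.93 K, so ΔT = 103.4 K.
COP_Carnot = T_C/ΔT = 192.48/103.4 = 1.861.
η_II = COP_actual/COP_Carnot = 0.4431/1.861 = 0.2381.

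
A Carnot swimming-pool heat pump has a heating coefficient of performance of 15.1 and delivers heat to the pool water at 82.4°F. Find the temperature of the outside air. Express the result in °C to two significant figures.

COP_HP = T_H/(T_H − T_C) gives T_H − T_C = T_H/COP.
With T_H = 301.15 K, T_C = 301.15 × (1 − 1/15.1) = 281.21 K.
Converting, 281.21 K = 8.06°C.

8.1 °C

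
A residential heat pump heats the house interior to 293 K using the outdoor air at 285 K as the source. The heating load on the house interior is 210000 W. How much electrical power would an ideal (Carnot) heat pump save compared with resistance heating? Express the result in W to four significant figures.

The reservoir spacing is ΔT = 293 − 285 = 8.000 K.
COP_Carnot = T_H/ΔT = 293.00/8.000 = 36.63.
Resistance heating needs Ẇ_res = Q̇_H = 210000 W; the reversible heat pump needs only Ẇ_hp = Q̇_H/COP = 5734 W.
Saving = 210000 − 5734 = 204300 W.

204300 W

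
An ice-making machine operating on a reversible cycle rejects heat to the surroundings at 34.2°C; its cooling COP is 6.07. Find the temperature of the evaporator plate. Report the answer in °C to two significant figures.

For a Carnot refrigerator COP_R = T_C/(T_H − T_C), so T_C = COP·T_H/(1 + COP).
With T_H = 307.35 K, T_C = 6.07 × 307.35/7.070 = 263.88 K.
Converting, 263.88 K = -9.27°C.

-9.3 °C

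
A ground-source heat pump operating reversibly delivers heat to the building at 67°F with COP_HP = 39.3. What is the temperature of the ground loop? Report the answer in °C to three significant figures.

12.0 °C

COP_HP = T_H/(T_H − T_C) gives T_H − T_C = T_H/COP.
With T_H = 292.59 K, T_C = 292.59 × (1 − 1/39.3) = 285.15 K.
Converting, 285.15 K = 12.00°C.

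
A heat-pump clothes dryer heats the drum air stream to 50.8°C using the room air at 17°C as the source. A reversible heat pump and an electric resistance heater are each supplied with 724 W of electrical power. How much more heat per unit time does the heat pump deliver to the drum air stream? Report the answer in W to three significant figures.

In absolute terms T_C = 290.15 K and T_H = 323.95 K, so ΔT = 33.80 K.
COP_Carnot = T_H/ΔT = 323.95/33.80 = 9.584.
The heat pump delivers Q̇_H = COP × Ẇ = 6939 W; the resistance heater delivers Ẇ = 724.0 W.
Extra = (COP − 1)·Ẇ = 6215 W.

6220 W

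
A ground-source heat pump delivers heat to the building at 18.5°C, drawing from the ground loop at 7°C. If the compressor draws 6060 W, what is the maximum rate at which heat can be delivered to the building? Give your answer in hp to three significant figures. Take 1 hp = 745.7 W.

206 hp

In absolute terms T_C = 280.15 K and T_H = 291.65 K, so ΔT = 11.50 K.
COP_Carnot = T_H/ΔT = 291.65/11.50 = 25.36.
Q̇_max = COP_Carnot × Ẇ = 25.36 × 6060 W = 153700 W = 206.1 hp.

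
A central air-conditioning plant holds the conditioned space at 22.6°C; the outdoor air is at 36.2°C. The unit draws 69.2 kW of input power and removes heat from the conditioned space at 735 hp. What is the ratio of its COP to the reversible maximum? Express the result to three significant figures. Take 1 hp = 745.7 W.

Converting, Q̇_C = 735.0 hp = 548.1 kW, so COP_actual = Q̇_C/Ẇ = 548.1/69.20 = 7.920.
In absolute terms T_C = 295.75 K and T_H = 309.35 K, so ΔT = 13.60 K.
COP_Carnot = T_C/ΔT = 295.75/13.60 = 21.75.
η_II = COP_actual/COP_Carnot = 7.920/21.75 = 0.3642.

0.364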